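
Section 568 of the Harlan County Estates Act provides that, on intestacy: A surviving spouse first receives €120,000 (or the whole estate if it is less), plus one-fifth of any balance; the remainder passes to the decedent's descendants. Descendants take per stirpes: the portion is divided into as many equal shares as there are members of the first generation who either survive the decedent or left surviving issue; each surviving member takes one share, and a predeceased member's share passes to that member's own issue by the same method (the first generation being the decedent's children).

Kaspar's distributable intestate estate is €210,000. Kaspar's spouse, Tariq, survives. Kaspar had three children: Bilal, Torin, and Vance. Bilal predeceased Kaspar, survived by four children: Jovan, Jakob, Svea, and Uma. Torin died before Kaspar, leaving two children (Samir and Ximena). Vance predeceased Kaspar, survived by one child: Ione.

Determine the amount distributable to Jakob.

Tariq first takes €120,000, leaving a balance of €90,000. Tariq then takes one-fifth of the balance (€18,000), for a total of €138,000. The remaining €72,000 passes to the descendants.
The descendants' portion (€72,000) is divided into 3 shares of €24,000: Bilal's €24,000 share passes to Bilal's issue; Torin's €24,000 share passes to Torin's issue; Vance's €24,000 share passes to Vance's issue.
Bilal's share (€24,000) is divided into 4 shares of €6,000: Jovan, Jakob, Svea, and Uma each take €6,000.
Torin's share (€24,000) is divided into 2 shares of €12,000: Samir and Ximena each take €12,000.
Vance's share (€24,000) passes entirely to Ione.

Jakob receives €6,000.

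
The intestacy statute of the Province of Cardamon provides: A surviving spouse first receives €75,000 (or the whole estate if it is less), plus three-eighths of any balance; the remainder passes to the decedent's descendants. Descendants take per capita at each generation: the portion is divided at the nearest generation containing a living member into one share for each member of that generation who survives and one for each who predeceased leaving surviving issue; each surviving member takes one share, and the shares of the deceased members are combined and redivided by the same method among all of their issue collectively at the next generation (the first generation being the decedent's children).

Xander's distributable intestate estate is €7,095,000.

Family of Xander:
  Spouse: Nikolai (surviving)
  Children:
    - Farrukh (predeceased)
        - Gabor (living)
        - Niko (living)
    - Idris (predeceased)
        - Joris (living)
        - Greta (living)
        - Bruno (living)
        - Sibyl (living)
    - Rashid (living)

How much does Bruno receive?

Nikolai first takes €75,000, leaving a balance of €7,020,000. Nikolai then takes three-eighths of the balance (€2,632,500), for a total of €2,707,500. The remaining €4,387,500 passes to the descendants.
The descendants' portion (€4,387,500) is divided at the children's generation into 3 shares of €1,462,500. Rashid takes €1,462,500. The 2 shares of the deceased (Farrukh and Idris) are combined into a pool of €2,925,000.
That pool (€2,925,000) is divided at the grandchildren's generation equally among Gabor, Niko, Joris, Greta, Bruno, and Sibyl: €487,500 each.

Bruno receives €487,500.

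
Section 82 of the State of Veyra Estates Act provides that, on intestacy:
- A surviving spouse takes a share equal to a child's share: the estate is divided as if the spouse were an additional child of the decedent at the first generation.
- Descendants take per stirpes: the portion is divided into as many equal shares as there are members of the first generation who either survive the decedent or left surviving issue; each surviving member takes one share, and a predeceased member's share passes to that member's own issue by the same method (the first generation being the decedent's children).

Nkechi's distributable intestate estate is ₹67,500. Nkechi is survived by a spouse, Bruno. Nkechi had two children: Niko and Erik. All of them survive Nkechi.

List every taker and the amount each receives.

The spouse counts as an additional share at the children's level, so there are 3 primary shares of ₹22,500. Bruno takes one such share (₹22,500).
The children's combined portion (₹45,000) is divided into 2 shares of ₹22,500: Niko and Erik each take ₹22,500.

Bruno: ₹22,500; Niko: ₹22,500; Erik: ₹22,500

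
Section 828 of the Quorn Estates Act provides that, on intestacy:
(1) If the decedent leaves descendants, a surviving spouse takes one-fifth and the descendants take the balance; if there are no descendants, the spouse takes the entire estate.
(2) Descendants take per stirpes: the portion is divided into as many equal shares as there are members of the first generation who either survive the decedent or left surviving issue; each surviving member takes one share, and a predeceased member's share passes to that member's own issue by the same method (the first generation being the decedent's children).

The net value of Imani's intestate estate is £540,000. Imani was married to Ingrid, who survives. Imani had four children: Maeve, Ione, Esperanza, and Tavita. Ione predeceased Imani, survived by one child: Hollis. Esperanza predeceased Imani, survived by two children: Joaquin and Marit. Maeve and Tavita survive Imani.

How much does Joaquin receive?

Ingrid takes one-fifth of £540,000 = £108,000. The remaining £432,000 passes to the descendants.
The descendants' portion (£432,000) is divided into 4 shares of £108,000: Maeve and Tavita each take £108,000; Ione's £108,000 share passes to Ione's issue; Esperanza's £108,000 share passes to Esperanza's issue.
Ione's share (£108,000) passes entirely to Hollis.
Esperanza's share (£108,000) is divided into 2 shares of £54,000: Joaquin and Marit each take £54,000.

Joaquin receives £54,000.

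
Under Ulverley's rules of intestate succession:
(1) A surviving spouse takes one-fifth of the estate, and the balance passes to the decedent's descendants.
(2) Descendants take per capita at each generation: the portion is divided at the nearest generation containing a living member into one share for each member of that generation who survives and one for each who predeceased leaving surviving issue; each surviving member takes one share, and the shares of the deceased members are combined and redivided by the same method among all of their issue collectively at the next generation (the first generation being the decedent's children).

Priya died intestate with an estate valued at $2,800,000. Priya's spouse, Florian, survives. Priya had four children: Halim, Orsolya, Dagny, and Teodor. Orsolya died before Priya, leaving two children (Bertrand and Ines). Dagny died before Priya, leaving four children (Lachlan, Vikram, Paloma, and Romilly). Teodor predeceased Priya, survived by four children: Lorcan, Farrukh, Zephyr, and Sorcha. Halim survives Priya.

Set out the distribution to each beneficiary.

Florian takes one-fifth of $2,800,000 = $560,000. The remaining $2,240,000 passes to the descendants.
The descendants' portion ($2,240,000) is divided at the children's generation into 4 shares of $560,000. Halim takes $560,000. The 3 shares of the deceased (Orsolya, Dagny, and Teodor) are combined into a pool of $1,680,000.
That pool ($1,680,000) is divided at the grandchildren's generation equally among Bertrand, Ines, Lachlan, Vikram, Paloma, Romilly, Lorcan, Farrukh, Zephyr, and Sorcha: $168,000 each.

Florian: $560,000; Halim: $560,000; Bertrand: $168,000; Ines: $168,000; Lachlan: $168,000; Vikram: $168,000; Paloma: $168,000; Romilly: $168,000; Lorcan: $168,000; Farrukh: $168,000; Zephyr: $168,000; Sorcha: $168,000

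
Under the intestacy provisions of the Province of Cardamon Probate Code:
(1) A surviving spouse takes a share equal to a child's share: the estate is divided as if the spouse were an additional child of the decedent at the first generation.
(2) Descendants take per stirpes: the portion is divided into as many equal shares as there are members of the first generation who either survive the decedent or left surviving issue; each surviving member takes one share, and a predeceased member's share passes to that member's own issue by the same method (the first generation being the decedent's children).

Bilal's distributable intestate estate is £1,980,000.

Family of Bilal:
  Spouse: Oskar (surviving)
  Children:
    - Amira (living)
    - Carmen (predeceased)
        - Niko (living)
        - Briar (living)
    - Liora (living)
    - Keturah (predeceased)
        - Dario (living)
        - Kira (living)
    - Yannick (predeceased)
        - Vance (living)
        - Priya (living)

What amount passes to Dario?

Dario receives £165,000.

The spouse counts as an additional share at the children's level, so there are 6 primary shares of £330,000. Oskar takes one such share (£330,000).
The children's combined portion (£1,650,000) is divided into 5 shares of £330,000: Amira and Liora each take £330,000; Carmen's £330,000 share passes to Carmen's issue; Keturah's £330,000 share passes to Keturah's issue; Yannick's £330,000 share passes to Yannick's issue.
Carmen's share (£330,000) is divided into 2 shares of £165,000: Niko and Briar each take £165,000.
Keturah's share (£330,000) is divided into 2 shares of £165,000: Dario and Kira each take £165,000.
Yannick's share (£330,000) is divided into 2 shares of £165,000: Vance and Priya each take £165,000.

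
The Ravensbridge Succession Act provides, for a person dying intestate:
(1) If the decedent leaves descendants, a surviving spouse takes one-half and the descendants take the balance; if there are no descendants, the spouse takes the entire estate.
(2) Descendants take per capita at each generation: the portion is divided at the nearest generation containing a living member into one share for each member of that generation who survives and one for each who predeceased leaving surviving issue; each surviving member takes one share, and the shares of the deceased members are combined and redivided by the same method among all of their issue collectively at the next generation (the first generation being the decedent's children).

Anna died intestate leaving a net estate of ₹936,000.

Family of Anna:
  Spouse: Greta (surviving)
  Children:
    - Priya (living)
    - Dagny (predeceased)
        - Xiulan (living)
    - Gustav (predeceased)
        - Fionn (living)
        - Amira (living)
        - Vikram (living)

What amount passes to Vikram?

Greta takes one-half of ₹936,000 = ₹468,000. The remaining ₹468,000 passes to the descendants.
The descendants' portion (₹468,000) is divided at the children's generation into 3 shares of ₹156,000. Priya takes ₹156,000. The 2 shares of the deceased (Dagny and Gustav) are combined into a pool of ₹312,000.
That pool (₹312,000) is divided at the grandchildren's generation equally among Xiulan, Fionn, Amira, and Vikram: ₹78,000 each.

Vikram receives ₹78,000.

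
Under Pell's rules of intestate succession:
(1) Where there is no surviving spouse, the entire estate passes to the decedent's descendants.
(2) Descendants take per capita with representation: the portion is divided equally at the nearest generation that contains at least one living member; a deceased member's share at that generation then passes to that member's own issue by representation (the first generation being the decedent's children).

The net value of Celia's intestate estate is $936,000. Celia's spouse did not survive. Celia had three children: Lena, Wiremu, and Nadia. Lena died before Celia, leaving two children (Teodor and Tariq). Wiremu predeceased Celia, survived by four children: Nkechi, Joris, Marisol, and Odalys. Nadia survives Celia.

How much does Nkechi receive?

The entire $936,000 passes to the descendants.
That amount ($936,000) is divided into 3 shares of $312,000: Nadia takes $312,000; Lena's $312,000 share passes to Lena's issue; Wiremu's $312,000 share passes to Wiremu's issue.
Lena's share ($312,000) is divided into 2 shares of $156,000: Teodor and Tariq each take $156,000.
Wiremu's share ($312,000) is divided into 4 shares of $78,000: Nkechi, Joris, Marisol, and Odalys each take $78,000.

Nkechi receives $78,000.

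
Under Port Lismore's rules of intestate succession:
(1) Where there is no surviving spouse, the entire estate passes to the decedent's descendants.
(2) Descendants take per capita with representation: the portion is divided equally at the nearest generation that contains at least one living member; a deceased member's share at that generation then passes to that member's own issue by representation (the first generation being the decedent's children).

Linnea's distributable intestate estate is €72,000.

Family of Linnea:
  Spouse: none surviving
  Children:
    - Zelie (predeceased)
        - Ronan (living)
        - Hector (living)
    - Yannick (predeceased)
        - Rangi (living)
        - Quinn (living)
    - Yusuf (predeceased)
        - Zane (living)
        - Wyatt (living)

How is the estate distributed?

The entire €72,000 passes to the descendants.
No child survives, so the initial division is made at the grandchildren's generation.
That amount (€72,000) is divided into 6 shares of €12,000: Ronan, Hector, Rangi, Quinn, Zane, and Wyatt each take €12,000.

Ronan: €12,000; Hector: €12,000; Rangi: €12,000; Quinn: €12,000; Zane: €12,000; Wyatt: €12,000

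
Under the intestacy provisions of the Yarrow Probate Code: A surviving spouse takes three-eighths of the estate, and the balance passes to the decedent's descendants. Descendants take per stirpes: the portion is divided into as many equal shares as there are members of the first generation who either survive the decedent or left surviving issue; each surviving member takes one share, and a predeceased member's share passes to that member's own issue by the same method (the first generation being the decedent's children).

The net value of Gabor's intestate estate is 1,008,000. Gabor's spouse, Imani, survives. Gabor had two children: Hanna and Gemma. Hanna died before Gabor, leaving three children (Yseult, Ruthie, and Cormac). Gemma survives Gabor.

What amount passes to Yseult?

Yseult receives 105,000.

Imani takes three-eighths of 1,008,000 = 378,000. The remaining 630,000 passes to the descendants.
The descendants' portion (630,000) is divided into 2 shares of 315,000: Gemma takes 315,000; Hanna's 315,000 share passes to Hanna's issue.
Hanna's share (315,000) is divided into 3 shares of 105,000: Yseult, Ruthie, and Cormac each take 105,000.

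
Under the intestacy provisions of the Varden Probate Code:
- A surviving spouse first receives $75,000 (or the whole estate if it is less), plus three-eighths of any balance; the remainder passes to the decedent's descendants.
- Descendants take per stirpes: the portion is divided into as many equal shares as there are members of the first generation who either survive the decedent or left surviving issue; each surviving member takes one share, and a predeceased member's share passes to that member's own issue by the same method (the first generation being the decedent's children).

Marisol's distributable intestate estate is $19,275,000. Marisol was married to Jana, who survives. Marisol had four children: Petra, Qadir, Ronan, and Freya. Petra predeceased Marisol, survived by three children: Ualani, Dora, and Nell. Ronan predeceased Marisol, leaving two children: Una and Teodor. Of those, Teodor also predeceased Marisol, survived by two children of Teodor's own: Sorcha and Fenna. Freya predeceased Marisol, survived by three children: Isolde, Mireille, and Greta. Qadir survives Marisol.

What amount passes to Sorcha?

Jana first takes $75,000, leaving a balance of $19,200,000. Jana then takes three-eighths of the balance ($7,200,000), for a total of $7,275,000. The remaining $12,000,000 passes to the descendants.
The descendants' portion ($12,000,000) is divided into 4 shares of $3,000,000: Qadir takes $3,000,000; Petra's $3,000,000 share passes to Petra's issue; Ronan's $3,000,000 share passes to Ronan's issue; Freya's $3,000,000 share passes to Freya's issue.
Petra's share ($3,000,000) is divided into 3 shares of $1,000,000: Ualani, Dora, and Nell each take $1,000,000.
Ronan's share ($3,000,000) is divided into 2 shares of $1,500,000: Una takes $1,500,000; Teodor's $1,500,000 share passes to Teodor's issue.
Teodor's share ($1,500,000) is divided into 2 shares of $750,000: Sorcha and Fenna each take $750,000.
Freya's share ($3,000,000) is divided into 3 shares of $1,000,000: Isolde, Mireille, and Greta each take $1,000,000.

Sorcha receives $750,000.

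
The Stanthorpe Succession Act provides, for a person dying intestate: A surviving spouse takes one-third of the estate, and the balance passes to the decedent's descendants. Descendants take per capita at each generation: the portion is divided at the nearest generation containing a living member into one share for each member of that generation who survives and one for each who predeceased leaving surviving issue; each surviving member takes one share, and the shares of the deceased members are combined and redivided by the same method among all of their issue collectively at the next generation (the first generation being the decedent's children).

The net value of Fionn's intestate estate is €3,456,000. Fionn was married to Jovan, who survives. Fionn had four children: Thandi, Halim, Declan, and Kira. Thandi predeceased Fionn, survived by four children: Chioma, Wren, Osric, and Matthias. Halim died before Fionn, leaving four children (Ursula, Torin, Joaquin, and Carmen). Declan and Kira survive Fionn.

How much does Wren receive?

Jovan takes one-third of €3,456,000 = €1,152,000. The remaining €2,304,000 passes to the descendants.
The descendants' portion (€2,304,000) is divided at the children's generation into 4 shares of €576,000. Declan and Kira each take €576,000. The 2 shares of the deceased (Thandi and Halim) are combined into a pool of €1,152,000.
That pool (€1,152,000) is divided at the grandchildren's generation equally among Chioma, Wren, Osric, Matthias, Ursula, Torin, Joaquin, and Carmen: €144,000 each.

Wren receives €144,000.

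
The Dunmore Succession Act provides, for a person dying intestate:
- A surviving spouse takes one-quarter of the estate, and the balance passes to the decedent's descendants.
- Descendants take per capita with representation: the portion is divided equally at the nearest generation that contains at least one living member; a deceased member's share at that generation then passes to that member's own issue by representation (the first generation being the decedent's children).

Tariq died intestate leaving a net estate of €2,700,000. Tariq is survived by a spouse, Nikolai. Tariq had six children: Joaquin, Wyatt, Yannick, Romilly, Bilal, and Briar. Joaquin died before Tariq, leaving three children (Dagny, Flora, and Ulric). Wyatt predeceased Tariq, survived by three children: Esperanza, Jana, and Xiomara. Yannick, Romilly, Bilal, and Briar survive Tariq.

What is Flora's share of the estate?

Flora receives €112,500.

Nikolai takes one-quarter of €2,700,000 = €675,000. The remaining €2,025,000 passes to the descendants.
The descendants' portion (€2,025,000) is divided into 6 shares of €337,500: Yannick, Romilly, Bilal, and Briar each take €337,500; Joaquin's €337,500 share passes to Joaquin's issue; Wyatt's €337,500 share passes to Wyatt's issue.
Joaquin's share (€337,500) is divided into 3 shares of €112,500: Dagny, Flora, and Ulric each take €112,500.
Wyatt's share (€337,500) is divided into 3 shares of €112,500: Esperanza, Jana, and Xiomara each take €112,500.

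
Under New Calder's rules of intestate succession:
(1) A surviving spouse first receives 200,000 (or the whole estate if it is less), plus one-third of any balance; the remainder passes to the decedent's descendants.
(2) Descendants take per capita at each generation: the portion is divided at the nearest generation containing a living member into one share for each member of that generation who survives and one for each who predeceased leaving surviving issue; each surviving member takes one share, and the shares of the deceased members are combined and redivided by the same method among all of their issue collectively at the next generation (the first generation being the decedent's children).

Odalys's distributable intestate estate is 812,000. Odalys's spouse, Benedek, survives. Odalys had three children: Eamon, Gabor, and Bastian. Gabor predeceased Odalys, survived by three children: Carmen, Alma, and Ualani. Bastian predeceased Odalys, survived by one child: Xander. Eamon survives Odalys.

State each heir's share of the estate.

Benedek first takes 200,000, leaving a balance of 612,000. Benedek then takes one-third of the balance (204,000), for a total of 404,000. The remaining 408,000 passes to the descendants.
The descendants' portion (408,000) is divided at the children's generation into 3 shares of 136,000. Eamon takes 136,000. The 2 shares of the deceased (Gabor and Bastian) are combined into a pool of 272,000.
That pool (272,000) is divided at the grandchildren's generation equally among Carmen, Alma, Ualani, and Xander: 68,000 each.

Benedek: 404,000; Eamon: 136,000; Carmen: 68,000; Alma: 68,000; Ualani: 68,000; Xander: 68,000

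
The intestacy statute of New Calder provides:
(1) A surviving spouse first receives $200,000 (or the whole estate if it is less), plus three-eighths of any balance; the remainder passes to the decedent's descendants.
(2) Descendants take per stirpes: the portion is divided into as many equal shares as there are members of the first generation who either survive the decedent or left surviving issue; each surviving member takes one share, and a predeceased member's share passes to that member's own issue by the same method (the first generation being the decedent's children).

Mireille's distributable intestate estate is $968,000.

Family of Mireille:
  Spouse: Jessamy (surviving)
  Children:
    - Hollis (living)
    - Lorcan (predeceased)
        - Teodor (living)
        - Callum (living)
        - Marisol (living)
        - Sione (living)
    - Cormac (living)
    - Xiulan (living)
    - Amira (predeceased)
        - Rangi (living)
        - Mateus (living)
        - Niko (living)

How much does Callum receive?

Jessamy first takes $200,000, leaving a balance of $768,000. Jessamy then takes three-eighths of the balance ($288,000), for a total of $488,000. The remaining $480,000 passes to the descendants.
The descendants' portion ($480,000) is divided into 5 shares of $96,000: Hollis, Cormac, and Xiulan each take $96,000; Lorcan's $96,000 share passes to Lorcan's issue; Amira's $96,000 share passes to Amira's issue.
Lorcan's share ($96,000) is divided into 4 shares of $24,000: Teodor, Callum, Marisol, and Sione each take $24,000.
Amira's share ($96,000) is divided into 3 shares of $32,000: Rangi, Mateus, and Niko each take $32,000.

Callum receives $24,000.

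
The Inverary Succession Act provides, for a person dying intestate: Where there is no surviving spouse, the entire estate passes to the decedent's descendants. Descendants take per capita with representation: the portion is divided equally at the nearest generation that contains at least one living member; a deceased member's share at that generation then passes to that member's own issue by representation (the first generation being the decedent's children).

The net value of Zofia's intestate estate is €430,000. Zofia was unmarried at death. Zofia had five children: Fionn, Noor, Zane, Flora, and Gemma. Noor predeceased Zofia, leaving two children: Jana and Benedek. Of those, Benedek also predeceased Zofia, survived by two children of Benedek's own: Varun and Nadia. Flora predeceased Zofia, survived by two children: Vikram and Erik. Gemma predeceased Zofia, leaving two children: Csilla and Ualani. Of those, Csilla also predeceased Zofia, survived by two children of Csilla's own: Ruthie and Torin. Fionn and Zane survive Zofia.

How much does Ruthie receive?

Ruthie receives €21,500.

The entire €430,000 passes to the descendants.
That amount (€430,000) is divided into 5 shares of €86,000: Fionn and Zane each take €86,000; Noor's €86,000 share passes to Noor's issue; Flora's €86,000 share passes to Flora's issue; Gemma's €86,000 share passes to Gemma's issue.
Noor's share (€86,000) is divided into 2 shares of €43,000: Jana takes €43,000; Benedek's €43,000 share passes to Benedek's issue.
Benedek's share (€43,000) is divided into 2 shares of €21,500: Varun and Nadia each take €21,500.
Flora's share (€86,000) is divided into 2 shares of €43,000: Vikram and Erik each take €43,000.
Gemma's share (€86,000) is divided into 2 shares of €43,000: Ualani takes €43,000; Csilla's €43,000 share passes to Csilla's issue.
Csilla's share (€43,000) is divided into 2 shares of €21,500: Ruthie and Torin each take €21,500.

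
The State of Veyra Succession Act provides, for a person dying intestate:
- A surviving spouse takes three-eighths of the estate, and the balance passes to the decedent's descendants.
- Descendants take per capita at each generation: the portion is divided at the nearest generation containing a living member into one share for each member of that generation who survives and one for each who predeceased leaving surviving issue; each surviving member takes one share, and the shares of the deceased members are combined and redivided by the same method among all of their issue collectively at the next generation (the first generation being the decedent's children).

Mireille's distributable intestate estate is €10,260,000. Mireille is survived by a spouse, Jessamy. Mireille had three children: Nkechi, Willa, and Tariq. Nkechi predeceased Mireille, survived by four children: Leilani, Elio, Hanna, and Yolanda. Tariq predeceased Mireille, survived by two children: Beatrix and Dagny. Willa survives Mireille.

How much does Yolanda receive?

Yolanda receives €712,500.

Jessamy takes three-eighths of €10,260,000 = €3,847,500. The remaining €6,412,500 passes to the descendants.
The descendants' portion (€6,412,500) is divided at the children's generation into 3 shares of €2,137,500. Willa takes €2,137,500. The 2 shares of the deceased (Nkechi and Tariq) are combined into a pool of €4,275,000.
That pool (€4,275,000) is divided at the grandchildren's generation equally among Leilani, Elio, Hanna, Yolanda, Beatrix, and Dagny: €712,500 each.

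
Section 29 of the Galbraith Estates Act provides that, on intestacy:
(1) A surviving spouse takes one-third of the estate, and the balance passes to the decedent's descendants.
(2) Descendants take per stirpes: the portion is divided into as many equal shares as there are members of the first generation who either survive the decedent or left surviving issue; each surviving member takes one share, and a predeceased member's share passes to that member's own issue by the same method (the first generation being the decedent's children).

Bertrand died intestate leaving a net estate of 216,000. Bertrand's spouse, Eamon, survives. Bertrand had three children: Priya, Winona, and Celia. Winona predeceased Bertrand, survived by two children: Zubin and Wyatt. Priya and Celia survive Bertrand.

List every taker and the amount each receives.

Eamon: 72,000; Priya: 48,000; Zubin: 24,000; Wyatt: 24,000; Celia: 48,000

Eamon takes one-third of 216,000 = 72,000. The remaining 144,000 passes to the descendants.
The descendants' portion (144,000) is divided into 3 shares of 48,000: Priya and Celia each take 48,000; Winona's 48,000 share passes to Winona's issue.
Winona's share (48,000) is divided into 2 shares of 24,000: Zubin and Wyatt each take 24,000.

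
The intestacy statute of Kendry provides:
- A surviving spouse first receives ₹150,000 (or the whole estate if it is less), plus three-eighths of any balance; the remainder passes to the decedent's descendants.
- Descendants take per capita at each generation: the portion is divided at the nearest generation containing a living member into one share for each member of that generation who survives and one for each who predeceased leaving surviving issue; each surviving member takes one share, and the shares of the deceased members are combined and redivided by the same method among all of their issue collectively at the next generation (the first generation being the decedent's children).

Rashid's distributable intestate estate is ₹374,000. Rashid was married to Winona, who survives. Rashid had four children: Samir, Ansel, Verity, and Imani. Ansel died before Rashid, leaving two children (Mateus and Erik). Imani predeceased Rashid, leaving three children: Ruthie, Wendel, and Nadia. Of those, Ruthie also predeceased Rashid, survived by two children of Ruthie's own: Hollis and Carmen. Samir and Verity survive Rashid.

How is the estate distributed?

Winona first takes ₹150,000, leaving a balance of ₹224,000. Winona then takes three-eighths of the balance (₹84,000), for a total of ₹234,000. The remaining ₹140,000 passes to the descendants.
The descendants' portion (₹140,000) is divided at the children's generation into 4 shares of ₹35,000. Samir and Verity each take ₹35,000. The 2 shares of the deceased (Ansel and Imani) are combined into a pool of ₹70,000.
That pool (₹70,000) is divided at the grandchildren's generation into 5 shares of ₹14,000. Mateus, Erik, Wendel, and Nadia each take ₹14,000. The remaining share for the deceased Ruthie (₹14,000) is carried to the next generation.
That pool (₹14,000) is divided at the great-grandchildren's generation equally among Hollis and Carmen: ₹7,000 each.

Winona: ₹234,000; Samir: ₹35,000; Mateus: ₹14,000; Erik: ₹14,000; Verity: ₹35,000; Hollis: ₹7,000; Carmen: ₹7,000; Wendel: ₹14,000; Nadia: ₹14,000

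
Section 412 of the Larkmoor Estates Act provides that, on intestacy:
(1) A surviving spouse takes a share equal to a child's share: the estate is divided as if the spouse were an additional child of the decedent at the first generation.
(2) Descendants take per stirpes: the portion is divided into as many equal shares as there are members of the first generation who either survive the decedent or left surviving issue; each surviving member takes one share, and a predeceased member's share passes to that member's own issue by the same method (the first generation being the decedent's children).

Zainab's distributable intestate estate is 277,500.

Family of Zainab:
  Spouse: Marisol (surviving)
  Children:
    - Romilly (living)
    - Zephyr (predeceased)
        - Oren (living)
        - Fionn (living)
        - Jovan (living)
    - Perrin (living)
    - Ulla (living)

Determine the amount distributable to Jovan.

The spouse counts as an additional share at the children's level, so there are 5 primary shares of 55,500. Marisol takes one such share (55,500).
The children's combined portion (222,000) is divided into 4 shares of 55,500: Romilly, Perrin, and Ulla each take 55,500; Zephyr's 55,500 share passes to Zephyr's issue.
Zephyr's share (55,500) is divided into 3 shares of 18,500: Oren, Fionn, and Jovan each take 18,500.

Jovan receives 18,500.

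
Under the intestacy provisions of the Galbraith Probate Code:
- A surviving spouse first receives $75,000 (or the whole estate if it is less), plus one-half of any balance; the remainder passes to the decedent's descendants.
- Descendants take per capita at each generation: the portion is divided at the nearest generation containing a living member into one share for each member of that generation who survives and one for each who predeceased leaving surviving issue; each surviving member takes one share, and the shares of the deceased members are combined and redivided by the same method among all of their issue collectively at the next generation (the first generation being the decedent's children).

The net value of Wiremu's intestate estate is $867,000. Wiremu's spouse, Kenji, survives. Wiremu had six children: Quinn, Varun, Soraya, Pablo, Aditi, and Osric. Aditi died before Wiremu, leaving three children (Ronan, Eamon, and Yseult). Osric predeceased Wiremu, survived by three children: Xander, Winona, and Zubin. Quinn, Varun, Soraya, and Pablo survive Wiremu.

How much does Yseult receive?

Yseult receives $22,000.

Kenji first takes $75,000, leaving a balance of $792,000. Kenji then takes one-half of the balance ($396,000), for a total of $471,000. The remaining $396,000 passes to the descendants.
The descendants' portion ($396,000) is divided at the children's generation into 6 shares of $66,000. Quinn, Varun, Soraya, and Pablo each take $66,000. The 2 shares of the deceased (Aditi and Osric) are combined into a pool of $132,000.
That pool ($132,000) is divided at the grandchildren's generation equally among Ronan, Eamon, Yseult, Xander, Winona, and Zubin: $22,000 each.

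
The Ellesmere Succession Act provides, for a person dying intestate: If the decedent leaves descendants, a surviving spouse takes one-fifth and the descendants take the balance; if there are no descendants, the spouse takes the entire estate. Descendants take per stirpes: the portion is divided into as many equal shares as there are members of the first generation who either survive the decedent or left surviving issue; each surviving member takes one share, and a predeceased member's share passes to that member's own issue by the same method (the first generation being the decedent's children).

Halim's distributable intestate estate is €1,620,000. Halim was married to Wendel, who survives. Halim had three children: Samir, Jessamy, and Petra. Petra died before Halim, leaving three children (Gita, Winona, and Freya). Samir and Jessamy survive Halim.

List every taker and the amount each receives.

Wendel takes one-fifth of €1,620,000 = €324,000. The remaining €1,296,000 passes to the descendants.
The descendants' portion (€1,296,000) is divided into 3 shares of €432,000: Samir and Jessamy each take €432,000; Petra's €432,000 share passes to Petra's issue.
Petra's share (€432,000) is divided into 3 shares of €144,000: Gita, Winona, and Freya each take €144,000.

Wendel: €324,000; Samir: €432,000; Jessamy: €432,000; Gita: €144,000; Winona: €144,000; Freya: €144,000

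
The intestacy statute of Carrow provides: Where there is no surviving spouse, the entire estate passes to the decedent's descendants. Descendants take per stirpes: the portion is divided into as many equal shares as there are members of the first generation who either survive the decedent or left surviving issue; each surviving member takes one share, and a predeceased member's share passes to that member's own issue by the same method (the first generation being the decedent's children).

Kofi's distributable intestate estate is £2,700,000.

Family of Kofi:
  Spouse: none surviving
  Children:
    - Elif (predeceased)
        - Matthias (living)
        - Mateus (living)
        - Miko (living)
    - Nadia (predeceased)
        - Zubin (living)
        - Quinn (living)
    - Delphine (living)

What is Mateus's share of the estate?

Mateus receives £300,000.

The entire £2,700,000 passes to the descendants.
That amount (£2,700,000) is divided into 3 shares of £900,000: Delphine takes £900,000; Elif's £900,000 share passes to Elif's issue; Nadia's £900,000 share passes to Nadia's issue.
Elif's share (£900,000) is divided into 3 shares of £300,000: Matthias, Mateus, and Miko each take £300,000.
Nadia's share (£900,000) is divided into 2 shares of £450,000: Zubin and Quinn each take £450,000.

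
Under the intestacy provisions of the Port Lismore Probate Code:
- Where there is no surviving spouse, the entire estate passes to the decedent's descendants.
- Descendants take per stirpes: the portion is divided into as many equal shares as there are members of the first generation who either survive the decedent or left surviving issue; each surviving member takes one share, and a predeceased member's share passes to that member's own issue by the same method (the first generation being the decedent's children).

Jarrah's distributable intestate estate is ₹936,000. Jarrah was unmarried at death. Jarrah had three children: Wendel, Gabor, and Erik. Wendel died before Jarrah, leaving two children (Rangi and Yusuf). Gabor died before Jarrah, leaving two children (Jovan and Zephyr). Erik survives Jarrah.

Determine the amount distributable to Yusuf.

Yusuf receives ₹156,000.

The entire ₹936,000 passes to the descendants.
That amount (₹936,000) is divided into 3 shares of ₹312,000: Erik takes ₹312,000; Wendel's ₹312,000 share passes to Wendel's issue; Gabor's ₹312,000 share passes to Gabor's issue.
Wendel's share (₹312,000) is divided into 2 shares of ₹156,000: Rangi and Yusuf each take ₹156,000.
Gabor's share (₹312,000) is divided into 2 shares of ₹156,000: Jovan and Zephyr each take ₹156,000.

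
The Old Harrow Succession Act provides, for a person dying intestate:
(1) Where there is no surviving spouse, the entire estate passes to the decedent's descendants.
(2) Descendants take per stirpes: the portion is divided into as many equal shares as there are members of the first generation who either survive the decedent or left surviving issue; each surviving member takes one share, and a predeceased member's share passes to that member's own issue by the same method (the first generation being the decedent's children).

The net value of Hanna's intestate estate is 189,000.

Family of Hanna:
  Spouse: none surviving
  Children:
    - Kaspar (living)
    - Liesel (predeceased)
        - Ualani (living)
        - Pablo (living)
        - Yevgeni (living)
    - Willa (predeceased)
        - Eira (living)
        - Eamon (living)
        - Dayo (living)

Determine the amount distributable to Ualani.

Ualani receives 21,000.

The entire 189,000 passes to the descendants.
That amount (189,000) is divided into 3 shares of 63,000: Kaspar takes 63,000; Liesel's 63,000 share passes to Liesel's issue; Willa's 63,000 share passes to Willa's issue.
Liesel's share (63,000) is divided into 3 shares of 21,000: Ualani, Pablo, and Yevgeni each take 21,000.
Willa's share (63,000) is divided into 3 shares of 21,000: Eira, Eamon, and Dayo each take 21,000.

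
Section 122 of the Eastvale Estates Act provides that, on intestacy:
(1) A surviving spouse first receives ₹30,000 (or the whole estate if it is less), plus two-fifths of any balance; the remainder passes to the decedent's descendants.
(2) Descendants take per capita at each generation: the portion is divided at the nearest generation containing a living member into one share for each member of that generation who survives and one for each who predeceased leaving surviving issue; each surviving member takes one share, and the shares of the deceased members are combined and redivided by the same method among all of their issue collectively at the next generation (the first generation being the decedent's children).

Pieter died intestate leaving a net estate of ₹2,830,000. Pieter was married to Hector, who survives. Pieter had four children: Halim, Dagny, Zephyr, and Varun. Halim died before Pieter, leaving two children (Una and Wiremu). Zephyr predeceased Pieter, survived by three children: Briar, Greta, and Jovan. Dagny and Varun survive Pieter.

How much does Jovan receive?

Jovan receives ₹168,000.

Hector first takes ₹30,000, leaving a balance of ₹2,800,000. Hector then takes two-fifths of the balance (₹1,120,000), for a total of ₹1,150,000. The remaining ₹1,680,000 passes to the descendants.
The descendants' portion (₹1,680,000) is divided at the children's generation into 4 shares of ₹420,000. Dagny and Varun each take ₹420,000. The 2 shares of the deceased (Halim and Zephyr) are combined into a pool of ₹840,000.
That pool (₹840,000) is divided at the grandchildren's generation equally among Una, Wiremu, Briar, Greta, and Jovan: ₹168,000 each.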